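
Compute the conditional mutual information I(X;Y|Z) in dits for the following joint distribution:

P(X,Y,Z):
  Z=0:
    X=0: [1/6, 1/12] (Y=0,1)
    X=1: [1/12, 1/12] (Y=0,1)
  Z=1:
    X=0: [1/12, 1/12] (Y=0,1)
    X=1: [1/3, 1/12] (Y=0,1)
0.0133 dits

Conditional mutual information: I(X;Y|Z) = H(X|Z) + H(Y|Z) - H(X,Y|Z)

H(Z) = 0.2950
H(X,Z) = 0.5683 → H(X|Z) = 0.2734
H(Y,Z) = 0.5683 → H(Y|Z) = 0.2734
H(X,Y,Z) = 0.8283 → H(X,Y|Z) = 0.5334

I(X;Y|Z) = 0.2734 + 0.2734 - 0.5334 = 0.0133 dits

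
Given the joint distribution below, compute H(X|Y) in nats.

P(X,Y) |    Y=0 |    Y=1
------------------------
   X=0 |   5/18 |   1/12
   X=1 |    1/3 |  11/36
0.6231 nats

Using the chain rule: H(X|Y) = H(X,Y) - H(Y)

First, compute H(X,Y) = 1.2914 nats

Marginal P(Y) = (11/18, 7/18)
H(Y) = 0.6682 nats

H(X|Y) = H(X,Y) - H(Y) = 1.2914 - 0.6682 = 0.6231 nats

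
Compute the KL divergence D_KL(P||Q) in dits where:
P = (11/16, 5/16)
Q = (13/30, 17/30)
0.0570 dits

KL divergence: D_KL(P||Q) = Σ p(x) log(p(x)/q(x))

Computing term by term:
  x=0: 11/16 × log_10[(11/16)/(13/30)] = 11/16 × 0.2005 = 0.1378
  x=1: 5/16 × log_10[(5/16)/(17/30)] = 5/16 × -0.2585 = -0.0808

D_KL(P||Q) = 0.0570 dits

Note: KL divergence is always non-negative and equals 0 iff P = Q.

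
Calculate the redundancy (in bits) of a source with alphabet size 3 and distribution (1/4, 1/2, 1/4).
0.0850 bits

Redundancy measures how far a source is from maximum entropy:
R = H_max - H(X)

Maximum entropy for 3 symbols: H_max = log_2(3) = 1.5850 bits
Actual entropy: H(X) = 1.5000 bits
Redundancy: R = 1.5850 - 1.5000 = 0.0850 bits

This redundancy represents potential for compression: the source could be compressed by 0.0850 bits per symbol.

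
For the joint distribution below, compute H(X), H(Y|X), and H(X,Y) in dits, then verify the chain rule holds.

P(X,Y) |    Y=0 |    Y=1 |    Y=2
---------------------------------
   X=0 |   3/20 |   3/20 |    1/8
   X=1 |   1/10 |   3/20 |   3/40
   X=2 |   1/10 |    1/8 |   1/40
H(X,Y) = 0.9210, H(X) = 0.4671, H(Y|X) = 0.4539 (all in dits)

Chain rule: H(X,Y) = H(X) + H(Y|X)

Left side — joint entropy directly:
H(X,Y) = -Σ p(x,y) log p(x,y) = 0.9210 dits

Right side — compute H(Y|X) from the conditional distributions:
P(X) = (17/40, 13/40, 1/4), so H(X) = 0.4671 dits
H(Y|X) = Σ_x P(X=x) · H(Y|X=x):
  P(Y|X=0) = (6/17, 6/17, 5/17), H(Y|X=0) = 0.4756, weight P(X=0) = 17/40
  P(Y|X=1) = (4/13, 6/13, 3/13), H(Y|X=1) = 0.4594, weight P(X=1) = 13/40
  P(Y|X=2) = (2/5, 1/2, 1/10), H(Y|X=2) = 0.4097, weight P(X=2) = 1/4
H(Y|X) = 0.4539 dits

H(X) + H(Y|X) = 0.4671 + 0.4539 = 0.9210 dits

Both sides equal 0.9210 dits. ✓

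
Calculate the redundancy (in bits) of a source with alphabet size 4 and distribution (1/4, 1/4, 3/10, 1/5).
0.0145 bits

Redundancy measures how far a source is from maximum entropy:
R = H_max - H(X)

Maximum entropy for 4 symbols: H_max = log_2(4) = 2.0000 bits
Actual entropy: H(X) = 1.9855 bits
Redundancy: R = 2.0000 - 1.9855 = 0.0145 bits

This redundancy represents potential for compression: the source could be compressed by 0.0145 bits per symbol.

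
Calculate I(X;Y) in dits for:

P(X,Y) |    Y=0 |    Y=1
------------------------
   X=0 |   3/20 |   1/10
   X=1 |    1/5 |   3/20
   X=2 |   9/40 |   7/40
0.0002 dits

Mutual information: I(X;Y) = H(X) + H(Y) - H(X,Y)

Marginals:
P(X) = (1/4, 7/20, 2/5), H(X) = 0.4693 dits
P(Y) = (23/40, 17/40), H(Y) = 0.2961 dits

Joint entropy: H(X,Y) = 0.7652 dits

I(X;Y) = 0.4693 + 0.2961 - 0.7652 = 0.0002 dits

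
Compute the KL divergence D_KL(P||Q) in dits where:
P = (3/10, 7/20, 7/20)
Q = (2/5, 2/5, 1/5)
0.0273 dits

KL divergence: D_KL(P||Q) = Σ p(x) log(p(x)/q(x))

Computing term by term:
  x=0: 3/10 × log_10[(3/10)/(2/5)] = 3/10 × -0.1249 = -0.0375
  x=1: 7/20 × log_10[(7/20)/(2/5)] = 7/20 × -0.0580 = -0.0203
  x=2: 7/20 × log_10[(7/20)/(1/5)] = 7/20 × 0.2430 = 0.0851

D_KL(P||Q) = 0.0273 dits

Note: KL divergence is always non-negative and equals 0 iff P = Q.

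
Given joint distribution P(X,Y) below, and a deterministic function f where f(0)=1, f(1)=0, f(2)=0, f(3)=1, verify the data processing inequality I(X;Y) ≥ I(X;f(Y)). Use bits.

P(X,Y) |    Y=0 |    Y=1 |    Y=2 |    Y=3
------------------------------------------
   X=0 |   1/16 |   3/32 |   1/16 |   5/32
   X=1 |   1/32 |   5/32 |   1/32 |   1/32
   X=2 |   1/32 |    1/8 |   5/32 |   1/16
I(X;Y) = 0.1414, I(X;f(Y)) = 0.0799, inequality holds: 0.1414 ≥ 0.0799

Data Processing Inequality: For any Markov chain X → Y → Z, we have I(X;Y) ≥ I(X;Z).

Here Z = f(Y) is a deterministic function of Y, forming X → Y → Z.

Original I(X;Y) = 0.1414 bits

After applying f:
P(X,Z) where Z=f(Y):
- P(X,Z=0) = P(X,Y=1) + P(X,Y=2)
- P(X,Z=1) = P(X,Y=0) + P(X,Y=3)

I(X;Z) = I(X;f(Y)) = 0.0799 bits

Verification: 0.1414 ≥ 0.0799 ✓

Information cannot be created by processing; the function f can only lose information about X.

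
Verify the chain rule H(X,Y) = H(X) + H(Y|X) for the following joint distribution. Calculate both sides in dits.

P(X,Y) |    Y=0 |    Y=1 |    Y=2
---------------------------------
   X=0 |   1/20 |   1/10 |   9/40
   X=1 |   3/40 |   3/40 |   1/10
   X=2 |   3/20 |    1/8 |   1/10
H(X,Y) = 0.9160, H(X) = 0.4700, H(Y|X) = 0.4460 (all in dits)

Chain rule: H(X,Y) = H(X) + H(Y|X)

Left side — joint entropy directly:
H(X,Y) = -Σ p(x,y) log p(x,y) = 0.9160 dits

Right side — compute H(Y|X) from the conditional distributions:
P(X) = (3/8, 1/4, 3/8), so H(X) = 0.4700 dits
H(Y|X) = Σ_x P(X=x) · H(Y|X=x):
  P(Y|X=0) = (2/15, 4/15, 3/5), H(Y|X=0) = 0.4029, weight P(X=0) = 3/8
  P(Y|X=1) = (3/10, 3/10, 2/5), H(Y|X=1) = 0.4729, weight P(X=1) = 1/4
  P(Y|X=2) = (2/5, 1/3, 4/15), H(Y|X=2) = 0.4713, weight P(X=2) = 3/8
H(Y|X) = 0.4460 dits

H(X) + H(Y|X) = 0.4700 + 0.4460 = 0.9160 dits

Both sides equal 0.9160 dits. ✓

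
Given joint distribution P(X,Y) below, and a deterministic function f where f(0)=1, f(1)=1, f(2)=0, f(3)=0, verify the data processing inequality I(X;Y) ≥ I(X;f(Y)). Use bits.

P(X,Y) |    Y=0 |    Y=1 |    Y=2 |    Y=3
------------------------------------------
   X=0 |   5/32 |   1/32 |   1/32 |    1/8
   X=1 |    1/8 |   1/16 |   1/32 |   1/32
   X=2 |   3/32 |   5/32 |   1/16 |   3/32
I(X;Y) = 0.1109, I(X;f(Y)) = 0.0194, inequality holds: 0.1109 ≥ 0.0194

Data Processing Inequality: For any Markov chain X → Y → Z, we have I(X;Y) ≥ I(X;Z).

Here Z = f(Y) is a deterministic function of Y, forming X → Y → Z.

Original I(X;Y) = 0.1109 bits

After applying f:
P(X,Z) where Z=f(Y):
- P(X,Z=0) = P(X,Y=2) + P(X,Y=3)
- P(X,Z=1) = P(X,Y=0) + P(X,Y=1)

I(X;Z) = I(X;f(Y)) = 0.0194 bits

Verification: 0.1109 ≥ 0.0194 ✓

Information cannot be created by processing; the function f can only lose information about X.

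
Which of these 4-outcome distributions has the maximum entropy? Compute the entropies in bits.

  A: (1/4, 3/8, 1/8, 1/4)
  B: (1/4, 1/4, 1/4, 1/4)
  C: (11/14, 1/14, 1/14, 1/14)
B

For a discrete distribution over n outcomes, entropy is maximized by the uniform distribution.

Computing entropies:
H(A) = 1.9056 bits
H(B) = 2.0000 bits
H(C) = 1.0892 bits

The uniform distribution (where all probabilities equal 1/4) achieves the maximum entropy of log_2(4) = 2.0000 bits.

Distribution B has the highest entropy.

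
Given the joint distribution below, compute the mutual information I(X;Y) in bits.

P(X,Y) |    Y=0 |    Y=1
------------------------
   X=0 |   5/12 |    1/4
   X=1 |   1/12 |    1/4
0.0933 bits

Mutual information: I(X;Y) = H(X) + H(Y) - H(X,Y)

Marginals:
P(X) = (2/3, 1/3), H(X) = 0.9183 bits
P(Y) = (1/2, 1/2), H(Y) = 1.0000 bits

Joint entropy: H(X,Y) = 1.8250 bits

I(X;Y) = 0.9183 + 1.0000 - 1.8250 = 0.0933 bits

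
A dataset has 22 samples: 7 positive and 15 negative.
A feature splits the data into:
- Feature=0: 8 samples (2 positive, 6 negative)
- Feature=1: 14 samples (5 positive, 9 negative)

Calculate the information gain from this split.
0.0090 bits

Information Gain = H(Y) - H(Y|Feature)

Before split:
P(positive) = 7/22 = 0.3182
H(Y) = 0.9024 bits

After split:
Feature=0: H = 0.8113 bits (weight = 8/22)
Feature=1: H = 0.9403 bits (weight = 14/22)
H(Y|Feature) = (8/22)×0.8113 + (14/22)×0.9403 = 0.8934 bits

Information Gain = 0.9024 - 0.8934 = 0.0090 bits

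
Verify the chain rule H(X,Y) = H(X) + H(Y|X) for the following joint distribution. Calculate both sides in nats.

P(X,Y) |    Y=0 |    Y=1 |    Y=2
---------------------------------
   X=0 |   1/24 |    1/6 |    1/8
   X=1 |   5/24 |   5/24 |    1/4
H(X,Y) = 1.6911, H(X) = 0.6365, H(Y|X) = 1.0546 (all in nats)

Chain rule: H(X,Y) = H(X) + H(Y|X)

Left side — joint entropy directly:
H(X,Y) = -Σ p(x,y) log p(x,y) = 1.6911 nats

Right side — compute H(Y|X) from the conditional distributions:
P(X) = (1/3, 2/3), so H(X) = 0.6365 nats
H(Y|X) = Σ_x P(X=x) · H(Y|X=x):
  P(Y|X=0) = (1/8, 1/2, 3/8), H(Y|X=0) = 0.9743, weight P(X=0) = 1/3
  P(Y|X=1) = (5/16, 5/16, 3/8), H(Y|X=1) = 1.0948, weight P(X=1) = 2/3
H(Y|X) = 1.0546 nats

H(X) + H(Y|X) = 0.6365 + 1.0546 = 1.6911 nats

Both sides equal 1.6911 nats. ✓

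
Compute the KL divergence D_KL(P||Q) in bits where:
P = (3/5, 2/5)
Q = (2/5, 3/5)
0.1170 bits

KL divergence: D_KL(P||Q) = Σ p(x) log(p(x)/q(x))

Computing term by term:
  x=0: 3/5 × log_2[(3/5)/(2/5)] = 3/5 × 0.5850 = 0.3510
  x=1: 2/5 × log_2[(2/5)/(3/5)] = 2/5 × -0.5850 = -0.2340

D_KL(P||Q) = 0.1170 bits

Note: KL divergence is always non-negative and equals 0 iff P = Q.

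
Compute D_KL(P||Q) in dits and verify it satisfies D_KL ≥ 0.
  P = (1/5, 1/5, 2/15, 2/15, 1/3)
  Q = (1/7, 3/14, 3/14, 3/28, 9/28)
0.0137 dits

KL divergence satisfies the Gibbs inequality: D_KL(P||Q) ≥ 0 for all distributions P, Q.

D_KL(P||Q) = Σ p(x) log(p(x)/q(x))
Term by term:
  x=0: 1/5 × log_10[(1/5)/(1/7)] = 0.0292
  x=1: 1/5 × log_10[(1/5)/(3/14)] = -0.0060
  x=2: 2/15 × log_10[(2/15)/(3/14)] = -0.0275
  x=3: 2/15 × log_10[(2/15)/(3/28)] = 0.0127
  x=4: 1/3 × log_10[(1/3)/(9/28)] = 0.0053
D_KL(P||Q) = 0.0137 dits

D_KL(P||Q) = 0.0137 ≥ 0 ✓

This non-negativity is a fundamental property: relative entropy cannot be negative because it measures how different Q is from P.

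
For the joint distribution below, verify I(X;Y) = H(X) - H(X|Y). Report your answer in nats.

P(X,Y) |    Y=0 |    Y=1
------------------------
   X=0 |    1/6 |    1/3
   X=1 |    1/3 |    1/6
I(X;Y) = 0.0566 nats

Mutual information has multiple equivalent forms:
- I(X;Y) = H(X) - H(X|Y)
- I(X;Y) = H(Y) - H(Y|X)
- I(X;Y) = H(X) + H(Y) - H(X,Y)

Computing all quantities:
H(X) = 0.6931, H(Y) = 0.6931, H(X,Y) = 1.3297
H(X|Y) = 0.6365, H(Y|X) = 0.6365

Verification:
H(X) - H(X|Y) = 0.6931 - 0.6365 = 0.0566
H(Y) - H(Y|X) = 0.6931 - 0.6365 = 0.0566
H(X) + H(Y) - H(X,Y) = 0.6931 + 0.6931 - 1.3297 = 0.0566

All forms give I(X;Y) = 0.0566 nats. ✓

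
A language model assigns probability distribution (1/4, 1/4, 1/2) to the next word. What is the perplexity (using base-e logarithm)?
2.8284

Perplexity is e^H (or exp(H) for natural log).

First, H = -Σ p log p = 1.0397 nats
Perplexity = e^1.0397 = 2.8284

Interpretation: The model's uncertainty is equivalent to choosing uniformly among 2.8 options.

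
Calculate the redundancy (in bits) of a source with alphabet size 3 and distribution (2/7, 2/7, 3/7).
0.0283 bits

Redundancy measures how far a source is from maximum entropy:
R = H_max - H(X)

Maximum entropy for 3 symbols: H_max = log_2(3) = 1.5850 bits
Actual entropy: H(X) = 1.5567 bits
Redundancy: R = 1.5850 - 1.5567 = 0.0283 bits

This redundancy represents potential for compression: the source could be compressed by 0.0283 bits per symbol.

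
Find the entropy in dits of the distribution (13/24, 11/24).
0.2995 dits

Shannon entropy is H(X) = -Σ p(x) log p(x).

For P = (13/24, 11/24):
H = -13/24 × log_10(13/24) -11/24 × log_10(11/24)
H = 0.2995 dits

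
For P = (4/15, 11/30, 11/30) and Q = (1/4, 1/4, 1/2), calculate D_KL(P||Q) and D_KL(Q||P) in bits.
D_KL(P||Q) = 0.0634, D_KL(Q||P) = 0.0623

KL divergence is not symmetric: D_KL(P||Q) ≠ D_KL(Q||P) in general.

D_KL(P||Q) = 0.0634 bits
D_KL(Q||P) = 0.0623 bits

No, they are not equal!

This asymmetry is why KL divergence is not a true distance metric.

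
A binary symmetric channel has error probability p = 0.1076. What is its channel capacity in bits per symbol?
0.5074 bits

For a binary symmetric channel (BSC) with error probability p:
Capacity C = 1 - H(p) bits per symbol

where H(p) = -p log₂(p) - (1-p) log₂(1-p) is the binary entropy function.

H(0.1076) = 0.4926 bits
C = 1 - 0.4926 = 0.5074 bits per symbol

This means we can reliably transmit up to 0.5074 bits of information per channel use.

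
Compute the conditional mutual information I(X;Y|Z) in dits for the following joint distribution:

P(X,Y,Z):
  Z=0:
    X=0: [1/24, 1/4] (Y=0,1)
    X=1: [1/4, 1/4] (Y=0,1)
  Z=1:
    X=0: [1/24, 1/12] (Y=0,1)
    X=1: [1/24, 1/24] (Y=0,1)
0.0251 dits

Conditional mutual information: I(X;Y|Z) = H(X|Z) + H(Y|Z) - H(X,Y|Z)

H(Z) = 0.2222
H(X,Z) = 0.5094 → H(X|Z) = 0.2872
H(Y,Z) = 0.5094 → H(Y|Z) = 0.2872
H(X,Y,Z) = 0.7715 → H(X,Y|Z) = 0.5493

I(X;Y|Z) = 0.2872 + 0.2872 - 0.5493 = 0.0251 dits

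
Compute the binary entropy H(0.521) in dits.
0.3006 dits

The binary entropy function is:
H(p) = -p log(p) - (1-p) log(1-p)

H(0.521) = -0.521 × log_10(0.521) - 0.479 × log_10(0.479)
H(0.521) = 0.3006 dits

Note: Binary entropy is maximized at p=0.5 (H=1 bit) and minimized at p=0 or p=1 (H=0).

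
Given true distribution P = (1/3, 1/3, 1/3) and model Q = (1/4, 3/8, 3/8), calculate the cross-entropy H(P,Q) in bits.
1.6100 bits

Cross-entropy: H(P,Q) = -Σ p(x) log q(x)

Alternatively: H(P,Q) = H(P) + D_KL(P||Q)
H(P) = 1.5850 bits
D_KL(P||Q) = 0.0251 bits

H(P,Q) = 1.5850 + 0.0251 = 1.6100 bits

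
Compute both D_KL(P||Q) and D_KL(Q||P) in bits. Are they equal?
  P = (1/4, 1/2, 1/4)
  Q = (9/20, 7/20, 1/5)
D_KL(P||Q) = 0.1258, D_KL(Q||P) = 0.1371

KL divergence is not symmetric: D_KL(P||Q) ≠ D_KL(Q||P) in general.

D_KL(P||Q) = 0.1258 bits
D_KL(Q||P) = 0.1371 bits

No, they are not equal!

This asymmetry is why KL divergence is not a true distance metric.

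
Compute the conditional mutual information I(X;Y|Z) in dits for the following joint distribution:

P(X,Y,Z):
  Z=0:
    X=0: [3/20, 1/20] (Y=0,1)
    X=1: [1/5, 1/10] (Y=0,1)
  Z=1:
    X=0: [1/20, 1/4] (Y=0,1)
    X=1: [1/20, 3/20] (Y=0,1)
0.0020 dits

Conditional mutual information: I(X;Y|Z) = H(X|Z) + H(Y|Z) - H(X,Y|Z)

H(Z) = 0.3010
H(X,Z) = 0.5933 → H(X|Z) = 0.2923
H(Y,Z) = 0.5423 → H(Y|Z) = 0.2413
H(X,Y,Z) = 0.8326 → H(X,Y|Z) = 0.5316

I(X;Y|Z) = 0.2923 + 0.2413 - 0.5316 = 0.0020 dits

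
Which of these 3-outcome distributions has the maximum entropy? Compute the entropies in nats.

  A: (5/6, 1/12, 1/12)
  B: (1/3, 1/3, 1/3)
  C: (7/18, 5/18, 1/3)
B

For a discrete distribution over n outcomes, entropy is maximized by the uniform distribution.

Computing entropies:
H(A) = 0.5661 nats
H(B) = 1.0986 nats
H(C) = 1.0893 nats

The uniform distribution (where all probabilities equal 1/3) achieves the maximum entropy of log_e(3) = 1.0986 nats.

Distribution B has the highest entropy.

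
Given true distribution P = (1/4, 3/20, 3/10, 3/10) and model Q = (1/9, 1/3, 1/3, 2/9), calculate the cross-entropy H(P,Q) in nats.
1.4949 nats

Cross-entropy: H(P,Q) = -Σ p(x) log q(x)

Alternatively: H(P,Q) = H(P) + D_KL(P||Q)
H(P) = 1.3535 nats
D_KL(P||Q) = 0.1414 nats

H(P,Q) = 1.3535 + 0.1414 = 1.4949 nats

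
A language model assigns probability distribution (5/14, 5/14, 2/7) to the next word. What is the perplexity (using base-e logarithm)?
2.9843

Perplexity is e^H (or exp(H) for natural log).

First, H = -Σ p log p = 1.0934 nats
Perplexity = e^1.0934 = 2.9843

Interpretation: The model's uncertainty is equivalent to choosing uniformly among 3.0 options.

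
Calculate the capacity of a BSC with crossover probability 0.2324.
0.2178 bits

For a binary symmetric channel (BSC) with error probability p:
Capacity C = 1 - H(p) bits per symbol

where H(p) = -p log₂(p) - (1-p) log₂(1-p) is the binary entropy function.

H(0.2324) = 0.7822 bits
C = 1 - 0.7822 = 0.2178 bits per symbol

This means we can reliably transmit up to 0.2178 bits of information per channel use.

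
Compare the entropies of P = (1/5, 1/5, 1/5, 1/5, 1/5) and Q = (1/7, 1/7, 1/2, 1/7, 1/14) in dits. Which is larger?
P

Computing entropies in dits:
H(P) = 0.6990
H(Q) = 0.5946

Distribution P has higher entropy.

Intuition: The distribution closer to uniform (more spread out) has higher entropy.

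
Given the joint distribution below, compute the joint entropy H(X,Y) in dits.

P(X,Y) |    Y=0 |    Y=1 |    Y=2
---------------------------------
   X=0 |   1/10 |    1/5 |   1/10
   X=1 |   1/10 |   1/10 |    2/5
0.6990 dits

Joint entropy is H(X,Y) = -Σ_{x,y} p(x,y) log p(x,y).

Summing over all non-zero entries:
H(X,Y) = -[1/10·log_10(1/10) + 1/5·log_10(1/5) + 1/10·log_10(1/10) + 1/10·log_10(1/10) + 1/10·log_10(1/10) + 2/5·log_10(2/5)]
H(X,Y) = 0.6990 dits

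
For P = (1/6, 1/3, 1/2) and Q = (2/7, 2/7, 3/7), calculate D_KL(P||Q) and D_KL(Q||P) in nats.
D_KL(P||Q) = 0.0386, D_KL(Q||P) = 0.0439

KL divergence is not symmetric: D_KL(P||Q) ≠ D_KL(Q||P) in general.

D_KL(P||Q) = 0.0386 nats
D_KL(Q||P) = 0.0439 nats

No, they are not equal!

This asymmetry is why KL divergence is not a true distance metric.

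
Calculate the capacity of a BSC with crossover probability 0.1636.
0.3571 bits

For a binary symmetric channel (BSC) with error probability p:
Capacity C = 1 - H(p) bits per symbol

where H(p) = -p log₂(p) - (1-p) log₂(1-p) is the binary entropy function.

H(0.1636) = 0.6429 bits
C = 1 - 0.6429 = 0.3571 bits per symbol

This means we can reliably transmit up to 0.3571 bits of information per channel use.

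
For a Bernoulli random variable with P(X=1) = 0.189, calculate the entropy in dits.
0.2105 dits

The binary entropy function is:
H(p) = -p log(p) - (1-p) log(1-p)

H(0.189) = -0.189 × log_10(0.189) - 0.811 × log_10(0.811)
H(0.189) = 0.2105 dits

Note: Binary entropy is maximized at p=0.5 (H=1 bit) and minimized at p=0 or p=1 (H=0).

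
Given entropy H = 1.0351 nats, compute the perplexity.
2.8154

Perplexity is e^H (or exp(H) for natural log).

H = 1.0351 nats
Perplexity = e^1.0351 = 2.8154

Interpretation: The model's uncertainty is equivalent to choosing uniformly among 2.8 options.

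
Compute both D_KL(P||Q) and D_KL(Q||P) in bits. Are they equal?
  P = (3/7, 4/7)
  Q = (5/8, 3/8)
D_KL(P||Q) = 0.1140, D_KL(Q||P) = 0.1123

KL divergence is not symmetric: D_KL(P||Q) ≠ D_KL(Q||P) in general.

D_KL(P||Q) = 0.1140 bits
D_KL(Q||P) = 0.1123 bits

No, they are not equal!

This asymmetry is why KL divergence is not a true distance metric.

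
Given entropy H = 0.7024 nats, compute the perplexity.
2.0186

Perplexity is e^H (or exp(H) for natural log).

H = 0.7024 nats
Perplexity = e^0.7024 = 2.0186

Interpretation: The model's uncertainty is equivalent to choosing uniformly among 2.0 options.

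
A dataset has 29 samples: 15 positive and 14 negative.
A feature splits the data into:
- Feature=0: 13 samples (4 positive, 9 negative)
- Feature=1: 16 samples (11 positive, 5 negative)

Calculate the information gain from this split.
0.1056 bits

Information Gain = H(Y) - H(Y|Feature)

Before split:
P(positive) = 15/29 = 0.5172
H(Y) = 0.9991 bits

After split:
Feature=0: H = 0.8905 bits (weight = 13/29)
Feature=1: H = 0.8960 bits (weight = 16/29)
H(Y|Feature) = (13/29)×0.8905 + (16/29)×0.8960 = 0.8936 bits

Information Gain = 0.9991 - 0.8936 = 0.1056 bits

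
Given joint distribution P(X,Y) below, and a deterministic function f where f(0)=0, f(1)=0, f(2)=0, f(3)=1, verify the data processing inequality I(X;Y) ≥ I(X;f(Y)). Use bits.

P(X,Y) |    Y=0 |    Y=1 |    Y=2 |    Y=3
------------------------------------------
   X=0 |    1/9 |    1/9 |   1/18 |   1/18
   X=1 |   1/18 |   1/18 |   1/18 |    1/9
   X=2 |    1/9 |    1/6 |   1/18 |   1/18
I(X;Y) = 0.0649, I(X;f(Y)) = 0.0477, inequality holds: 0.0649 ≥ 0.0477

Data Processing Inequality: For any Markov chain X → Y → Z, we have I(X;Y) ≥ I(X;Z).

Here Z = f(Y) is a deterministic function of Y, forming X → Y → Z.

Original I(X;Y) = 0.0649 bits

After applying f:
P(X,Z) where Z=f(Y):
- P(X,Z=0) = P(X,Y=0) + P(X,Y=1) + P(X,Y=2)
- P(X,Z=1) = P(X,Y=3)

I(X;Z) = I(X;f(Y)) = 0.0477 bits

Verification: 0.0649 ≥ 0.0477 ✓

Information cannot be created by processing; the function f can only lose information about X.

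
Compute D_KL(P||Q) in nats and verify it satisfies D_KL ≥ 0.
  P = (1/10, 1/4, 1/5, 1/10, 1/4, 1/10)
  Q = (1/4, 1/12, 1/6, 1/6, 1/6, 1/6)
0.2187 nats

KL divergence satisfies the Gibbs inequality: D_KL(P||Q) ≥ 0 for all distributions P, Q.

D_KL(P||Q) = Σ p(x) log(p(x)/q(x))
Term by term:
  x=0: 1/10 × log_e[(1/10)/(1/4)] = -0.0916
  x=1: 1/4 × log_e[(1/4)/(1/12)] = 0.2747
  x=2: 1/5 × log_e[(1/5)/(1/6)] = 0.0365
  x=3: 1/10 × log_e[(1/10)/(1/6)] = -0.0511
  x=4: 1/4 × log_e[(1/4)/(1/6)] = 0.1014
  x=5: 1/10 × log_e[(1/10)/(1/6)] = -0.0511
D_KL(P||Q) = 0.2187 nats

D_KL(P||Q) = 0.2187 ≥ 0 ✓

This non-negativity is a fundamental property: relative entropy cannot be negative because it measures how different Q is from P.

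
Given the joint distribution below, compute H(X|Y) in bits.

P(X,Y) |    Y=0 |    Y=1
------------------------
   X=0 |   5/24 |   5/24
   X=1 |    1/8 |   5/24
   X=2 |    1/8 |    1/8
1.5444 bits

Using the chain rule: H(X|Y) = H(X,Y) - H(Y)

First, compute H(X,Y) = 2.5394 bits

Marginal P(Y) = (11/24, 13/24)
H(Y) = 0.9950 bits

H(X|Y) = H(X,Y) - H(Y) = 2.5394 - 0.9950 = 1.5444 bits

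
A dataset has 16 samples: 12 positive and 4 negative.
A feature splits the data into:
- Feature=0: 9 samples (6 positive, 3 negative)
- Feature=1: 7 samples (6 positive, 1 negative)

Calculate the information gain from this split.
0.0359 bits

Information Gain = H(Y) - H(Y|Feature)

Before split:
P(positive) = 12/16 = 0.7500
H(Y) = 0.8113 bits

After split:
Feature=0: H = 0.9183 bits (weight = 9/16)
Feature=1: H = 0.5917 bits (weight = 7/16)
H(Y|Feature) = (9/16)×0.9183 + (7/16)×0.5917 = 0.7754 bits

Information Gain = 0.8113 - 0.7754 = 0.0359 bits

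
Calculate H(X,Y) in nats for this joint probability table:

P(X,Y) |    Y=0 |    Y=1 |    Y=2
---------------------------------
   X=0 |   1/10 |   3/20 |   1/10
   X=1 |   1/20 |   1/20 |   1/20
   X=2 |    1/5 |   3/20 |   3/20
2.0855 nats

Joint entropy is H(X,Y) = -Σ_{x,y} p(x,y) log p(x,y).

Summing over all non-zero entries:
H(X,Y) = -[1/10·log_e(1/10) + 3/20·log_e(3/20) + 1/10·log_e(1/10) + 1/20·log_e(1/20) + 1/20·log_e(1/20) + 1/20·log_e(1/20) + 1/5·log_e(1/5) + 3/20·log_e(3/20) + 3/20·log_e(3/20)]
H(X,Y) = 2.0855 nats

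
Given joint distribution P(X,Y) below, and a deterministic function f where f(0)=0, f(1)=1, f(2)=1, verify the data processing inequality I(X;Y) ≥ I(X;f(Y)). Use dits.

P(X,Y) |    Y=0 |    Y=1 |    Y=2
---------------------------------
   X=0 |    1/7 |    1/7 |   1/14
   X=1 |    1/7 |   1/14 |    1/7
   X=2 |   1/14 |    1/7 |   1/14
I(X;Y) = 0.0186, I(X;f(Y)) = 0.0045, inequality holds: 0.0186 ≥ 0.0045

Data Processing Inequality: For any Markov chain X → Y → Z, we have I(X;Y) ≥ I(X;Z).

Here Z = f(Y) is a deterministic function of Y, forming X → Y → Z.

Original I(X;Y) = 0.0186 dits

After applying f:
P(X,Z) where Z=f(Y):
- P(X,Z=0) = P(X,Y=0)
- P(X,Z=1) = P(X,Y=1) + P(X,Y=2)

I(X;Z) = I(X;f(Y)) = 0.0045 dits

Verification: 0.0186 ≥ 0.0045 ✓

Information cannot be created by processing; the function f can only lose information about X.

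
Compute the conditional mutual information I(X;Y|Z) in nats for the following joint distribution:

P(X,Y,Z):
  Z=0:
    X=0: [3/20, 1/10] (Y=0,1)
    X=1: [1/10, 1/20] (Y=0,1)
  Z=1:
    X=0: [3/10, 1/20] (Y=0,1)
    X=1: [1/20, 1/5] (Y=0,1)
0.1398 nats

Conditional mutual information: I(X;Y|Z) = H(X|Z) + H(Y|Z) - H(X,Y|Z)

H(Z) = 0.6730
H(X,Z) = 1.3452 → H(X|Z) = 0.6721
H(Y,Z) = 1.3452 → H(Y|Z) = 0.6721
H(X,Y,Z) = 1.8775 → H(X,Y|Z) = 1.2045

I(X;Y|Z) = 0.6721 + 0.6721 - 1.2045 = 0.1398 nats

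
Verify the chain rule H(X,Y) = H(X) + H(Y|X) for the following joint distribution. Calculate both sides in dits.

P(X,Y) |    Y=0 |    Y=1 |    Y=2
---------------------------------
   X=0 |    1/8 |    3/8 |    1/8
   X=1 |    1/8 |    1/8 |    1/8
H(X,Y) = 0.7242, H(X) = 0.2873, H(Y|X) = 0.4369 (all in dits)

Chain rule: H(X,Y) = H(X) + H(Y|X)

Left side — joint entropy directly:
H(X,Y) = -Σ p(x,y) log p(x,y) = 0.7242 dits

Right side — compute H(Y|X) from the conditional distributions:
P(X) = (5/8, 3/8), so H(X) = 0.2873 dits
H(Y|X) = Σ_x P(X=x) · H(Y|X=x):
  P(Y|X=0) = (1/5, 3/5, 1/5), H(Y|X=0) = 0.4127, weight P(X=0) = 5/8
  P(Y|X=1) = (1/3, 1/3, 1/3), H(Y|X=1) = 0.4771, weight P(X=1) = 3/8
H(Y|X) = 0.4369 dits

H(X) + H(Y|X) = 0.2873 + 0.4369 = 0.7242 dits

Both sides equal 0.7242 dits. ✓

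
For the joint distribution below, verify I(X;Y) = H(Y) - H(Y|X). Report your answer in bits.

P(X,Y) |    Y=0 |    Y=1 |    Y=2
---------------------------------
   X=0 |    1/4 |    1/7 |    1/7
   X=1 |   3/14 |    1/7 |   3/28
I(X;Y) = 0.0020 bits

Mutual information has multiple equivalent forms:
- I(X;Y) = H(X) - H(X|Y)
- I(X;Y) = H(Y) - H(Y|X)
- I(X;Y) = H(X) + H(Y) - H(X,Y)

Computing all quantities:
H(X) = 0.9963, H(Y) = 1.5303, H(X,Y) = 2.5246
H(X|Y) = 0.9943, H(Y|X) = 1.5283

Verification:
H(X) - H(X|Y) = 0.9963 - 0.9943 = 0.0020
H(Y) - H(Y|X) = 1.5303 - 1.5283 = 0.0020
H(X) + H(Y) - H(X,Y) = 0.9963 + 1.5303 - 2.5246 = 0.0020

All forms give I(X;Y) = 0.0020 bits. ✓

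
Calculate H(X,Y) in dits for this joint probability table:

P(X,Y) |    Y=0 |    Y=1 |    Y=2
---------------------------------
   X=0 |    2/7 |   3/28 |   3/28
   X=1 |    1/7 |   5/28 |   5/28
0.7513 dits

Joint entropy is H(X,Y) = -Σ_{x,y} p(x,y) log p(x,y).

Summing over all non-zero entries:
H(X,Y) = -[2/7·log_10(2/7) + 3/28·log_10(3/28) + 3/28·log_10(3/28) + 1/7·log_10(1/7) + 5/28·log_10(5/28) + 5/28·log_10(5/28)]
H(X,Y) = 0.7513 dits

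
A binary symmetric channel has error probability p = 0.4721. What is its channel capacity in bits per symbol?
0.0022 bits

For a binary symmetric channel (BSC) with error probability p:
Capacity C = 1 - H(p) bits per symbol

where H(p) = -p log₂(p) - (1-p) log₂(1-p) is the binary entropy function.

H(0.4721) = 0.9978 bits
C = 1 - 0.9978 = 0.0022 bits per symbol

This means we can reliably transmit up to 0.0022 bits of information per channel use.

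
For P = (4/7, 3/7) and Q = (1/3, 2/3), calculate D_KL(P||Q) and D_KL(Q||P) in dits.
D_KL(P||Q) = 0.0515, D_KL(Q||P) = 0.0499

KL divergence is not symmetric: D_KL(P||Q) ≠ D_KL(Q||P) in general.

D_KL(P||Q) = 0.0515 dits
D_KL(Q||P) = 0.0499 dits

No, they are not equal!

This asymmetry is why KL divergence is not a true distance metric.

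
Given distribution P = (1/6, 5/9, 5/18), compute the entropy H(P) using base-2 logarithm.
1.4153 bits

Shannon entropy is H(X) = -Σ p(x) log p(x).

For P = (1/6, 5/9, 5/18):
H = -1/6 × log_2(1/6) -5/9 × log_2(5/9) -5/18 × log_2(5/18)
H = 1.4153 bits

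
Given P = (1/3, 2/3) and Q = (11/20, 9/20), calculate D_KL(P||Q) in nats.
0.0951 nats

KL divergence: D_KL(P||Q) = Σ p(x) log(p(x)/q(x))

Computing term by term:
  x=0: 1/3 × log_e[(1/3)/(11/20)] = 1/3 × -0.5008 = -0.1669
  x=1: 2/3 × log_e[(2/3)/(9/20)] = 2/3 × 0.3930 = 0.2620

D_KL(P||Q) = 0.0951 nats

Note: KL divergence is always non-negative and equals 0 iff P = Q.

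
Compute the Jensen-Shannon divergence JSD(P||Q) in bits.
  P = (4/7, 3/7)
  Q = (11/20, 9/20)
0.0003 bits

Jensen-Shannon divergence is:
JSD(P||Q) = 0.5 × D_KL(P||M) + 0.5 × D_KL(Q||M)
where M = 0.5 × (P + Q) is the mixture distribution.

M = 0.5 × (4/7, 3/7) + 0.5 × (11/20, 9/20) = (0.560714, 0.439286)

D_KL(P||M) = 0.0003 bits
D_KL(Q||M) = 0.0003 bits

JSD(P||Q) = 0.5 × 0.0003 + 0.5 × 0.0003 = 0.0003 bits

Unlike KL divergence, JSD is symmetric and bounded: 0 ≤ JSD ≤ log(2).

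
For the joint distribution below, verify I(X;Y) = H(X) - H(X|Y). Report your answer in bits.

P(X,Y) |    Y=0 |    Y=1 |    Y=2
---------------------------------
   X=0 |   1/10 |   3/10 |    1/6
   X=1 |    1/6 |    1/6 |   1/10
I(X;Y) = 0.0393 bits

Mutual information has multiple equivalent forms:
- I(X;Y) = H(X) - H(X|Y)
- I(X;Y) = H(Y) - H(Y|X)
- I(X;Y) = H(X) + H(Y) - H(X,Y)

Computing all quantities:
H(X) = 0.9871, H(Y) = 1.5301, H(X,Y) = 2.4780
H(X|Y) = 0.9478, H(Y|X) = 1.4908

Verification:
H(X) - H(X|Y) = 0.9871 - 0.9478 = 0.0393
H(Y) - H(Y|X) = 1.5301 - 1.4908 = 0.0393
H(X) + H(Y) - H(X,Y) = 0.9871 + 1.5301 - 2.4780 = 0.0393

All forms give I(X;Y) = 0.0393 bits. ✓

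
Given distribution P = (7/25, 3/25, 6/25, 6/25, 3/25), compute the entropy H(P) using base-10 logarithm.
0.6733 dits

Shannon entropy is H(X) = -Σ p(x) log p(x).

For P = (7/25, 3/25, 6/25, 6/25, 3/25):
H = -7/25 × log_10(7/25) -3/25 × log_10(3/25) -6/25 × log_10(6/25) -6/25 × log_10(6/25) -3/25 × log_10(3/25)
H = 0.6733 dits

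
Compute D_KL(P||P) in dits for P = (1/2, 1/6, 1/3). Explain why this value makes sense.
0.0000 dits

KL divergence satisfies the Gibbs inequality: D_KL(P||Q) ≥ 0 for all distributions P, Q.

D_KL(P||Q) = Σ p(x) log(p(x)/q(x))
Each term is p(x) × log_10(p(x)/p(x)) = p(x) × log_10(1) = 0, so the sum is 0.
D_KL(P||Q) = 0.0000 dits

When P = Q, the KL divergence is exactly 0, as there is no 'divergence' between identical distributions.

This non-negativity is a fundamental property: relative entropy cannot be negative because it measures how different Q is from P.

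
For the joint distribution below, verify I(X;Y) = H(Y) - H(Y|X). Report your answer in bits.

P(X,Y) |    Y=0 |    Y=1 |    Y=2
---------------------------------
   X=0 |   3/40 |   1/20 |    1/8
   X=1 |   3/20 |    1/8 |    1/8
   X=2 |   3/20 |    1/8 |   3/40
I(X;Y) = 0.0399 bits

Mutual information has multiple equivalent forms:
- I(X;Y) = H(X) - H(X|Y)
- I(X;Y) = H(Y) - H(Y|X)
- I(X;Y) = H(X) + H(Y) - H(X,Y)

Computing all quantities:
H(X) = 1.5589, H(Y) = 1.5787, H(X,Y) = 3.0977
H(X|Y) = 1.5190, H(Y|X) = 1.5389

Verification:
H(X) - H(X|Y) = 1.5589 - 1.5190 = 0.0399
H(Y) - H(Y|X) = 1.5787 - 1.5389 = 0.0399
H(X) + H(Y) - H(X,Y) = 1.5589 + 1.5787 - 3.0977 = 0.0399

All forms give I(X;Y) = 0.0399 bits. ✓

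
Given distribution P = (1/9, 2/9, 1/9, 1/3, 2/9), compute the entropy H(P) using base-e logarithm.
1.5230 nats

Shannon entropy is H(X) = -Σ p(x) log p(x).

For P = (1/9, 2/9, 1/9, 1/3, 2/9):
H = -1/9 × log_e(1/9) -2/9 × log_e(2/9) -1/9 × log_e(1/9) -1/3 × log_e(1/3) -2/9 × log_e(2/9)
H = 1.5230 nats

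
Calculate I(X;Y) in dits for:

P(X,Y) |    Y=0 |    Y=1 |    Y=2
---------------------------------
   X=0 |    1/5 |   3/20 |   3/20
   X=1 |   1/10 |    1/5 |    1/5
0.0105 dits

Mutual information: I(X;Y) = H(X) + H(Y) - H(X,Y)

Marginals:
P(X) = (1/2, 1/2), H(X) = 0.3010 dits
P(Y) = (3/10, 7/20, 7/20), H(Y) = 0.4760 dits

Joint entropy: H(X,Y) = 0.7666 dits

I(X;Y) = 0.3010 + 0.4760 - 0.7666 = 0.0105 dits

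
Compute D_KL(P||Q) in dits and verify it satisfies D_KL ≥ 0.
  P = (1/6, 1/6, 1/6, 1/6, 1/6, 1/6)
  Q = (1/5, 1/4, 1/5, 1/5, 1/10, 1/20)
0.0552 dits

KL divergence satisfies the Gibbs inequality: D_KL(P||Q) ≥ 0 for all distributions P, Q.

D_KL(P||Q) = Σ p(x) log(p(x)/q(x))
Term by term:
  x=0: 1/6 × log_10[(1/6)/(1/5)] = -0.0132
  x=1: 1/6 × log_10[(1/6)/(1/4)] = -0.0293
  x=2: 1/6 × log_10[(1/6)/(1/5)] = -0.0132
  x=3: 1/6 × log_10[(1/6)/(1/5)] = -0.0132
  x=4: 1/6 × log_10[(1/6)/(1/10)] = 0.0370
  x=5: 1/6 × log_10[(1/6)/(1/20)] = 0.0871
D_KL(P||Q) = 0.0552 dits

D_KL(P||Q) = 0.0552 ≥ 0 ✓

This non-negativity is a fundamental property: relative entropy cannot be negative because it measures how different Q is from P.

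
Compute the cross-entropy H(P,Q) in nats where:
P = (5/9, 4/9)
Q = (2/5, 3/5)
0.7361 nats

Cross-entropy: H(P,Q) = -Σ p(x) log q(x)

Alternatively: H(P,Q) = H(P) + D_KL(P||Q)
H(P) = 0.6870 nats
D_KL(P||Q) = 0.0491 nats

H(P,Q) = 0.6870 + 0.0491 = 0.7361 nats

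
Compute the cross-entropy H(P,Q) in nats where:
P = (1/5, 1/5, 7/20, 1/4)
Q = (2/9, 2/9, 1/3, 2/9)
1.3622 nats

Cross-entropy: H(P,Q) = -Σ p(x) log q(x)

Alternatively: H(P,Q) = H(P) + D_KL(P||Q)
H(P) = 1.3578 nats
D_KL(P||Q) = 0.0044 nats

H(P,Q) = 1.3578 + 0.0044 = 1.3622 nats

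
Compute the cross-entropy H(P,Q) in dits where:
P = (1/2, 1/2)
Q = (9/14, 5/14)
0.3195 dits

Cross-entropy: H(P,Q) = -Σ p(x) log q(x)

Alternatively: H(P,Q) = H(P) + D_KL(P||Q)
H(P) = 0.3010 dits
D_KL(P||Q) = 0.0185 dits

H(P,Q) = 0.3010 + 0.0185 = 0.3195 dits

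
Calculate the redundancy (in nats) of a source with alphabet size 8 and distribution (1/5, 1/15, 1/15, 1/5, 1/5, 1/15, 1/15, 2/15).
0.1230 nats

Redundancy measures how far a source is from maximum entropy:
R = H_max - H(X)

Maximum entropy for 8 symbols: H_max = log_e(8) = 2.0794 nats
Actual entropy: H(X) = 1.9565 nats
Redundancy: R = 2.0794 - 1.9565 = 0.1230 nats

This redundancy represents potential for compression: the source could be compressed by 0.1230 nats per symbol.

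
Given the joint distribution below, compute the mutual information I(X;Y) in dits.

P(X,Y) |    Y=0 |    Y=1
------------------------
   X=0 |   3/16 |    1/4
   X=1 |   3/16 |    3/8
0.0021 dits

Mutual information: I(X;Y) = H(X) + H(Y) - H(X,Y)

Marginals:
P(X) = (7/16, 9/16), H(X) = 0.2976 dits
P(Y) = (3/8, 5/8), H(Y) = 0.2873 dits

Joint entropy: H(X,Y) = 0.5829 dits

I(X;Y) = 0.2976 + 0.2873 - 0.5829 = 0.0021 dits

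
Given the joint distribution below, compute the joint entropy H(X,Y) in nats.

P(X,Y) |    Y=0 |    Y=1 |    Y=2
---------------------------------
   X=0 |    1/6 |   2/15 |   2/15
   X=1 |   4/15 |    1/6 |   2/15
1.7557 nats

Joint entropy is H(X,Y) = -Σ_{x,y} p(x,y) log p(x,y).

Summing over all non-zero entries:
H(X,Y) = -[1/6·log_e(1/6) + 2/15·log_e(2/15) + 2/15·log_e(2/15) + 4/15·log_e(4/15) + 1/6·log_e(1/6) + 2/15·log_e(2/15)]
H(X,Y) = 1.7557 nats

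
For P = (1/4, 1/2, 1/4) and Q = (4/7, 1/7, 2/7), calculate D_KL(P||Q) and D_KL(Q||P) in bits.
D_KL(P||Q) = 0.5574, D_KL(Q||P) = 0.4784

KL divergence is not symmetric: D_KL(P||Q) ≠ D_KL(Q||P) in general.

D_KL(P||Q) = 0.5574 bits
D_KL(Q||P) = 0.4784 bits

No, they are not equal!

This asymmetry is why KL divergence is not a true distance metric.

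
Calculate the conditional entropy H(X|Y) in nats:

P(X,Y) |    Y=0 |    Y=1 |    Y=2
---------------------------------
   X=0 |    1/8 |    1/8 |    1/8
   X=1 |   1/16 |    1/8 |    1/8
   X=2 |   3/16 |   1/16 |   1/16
1.0386 nats

Using the chain rule: H(X|Y) = H(X,Y) - H(Y)

First, compute H(X,Y) = 2.1334 nats

Marginal P(Y) = (3/8, 5/16, 5/16)
H(Y) = 1.0948 nats

H(X|Y) = H(X,Y) - H(Y) = 2.1334 - 1.0948 = 1.0386 nats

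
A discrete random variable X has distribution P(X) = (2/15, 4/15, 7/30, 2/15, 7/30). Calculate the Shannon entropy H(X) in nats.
1.5689 nats

Shannon entropy is H(X) = -Σ p(x) log p(x).

For P = (2/15, 4/15, 7/30, 2/15, 7/30):
H = -2/15 × log_e(2/15) -4/15 × log_e(4/15) -7/30 × log_e(7/30) -2/15 × log_e(2/15) -7/30 × log_e(7/30)
H = 1.5689 nats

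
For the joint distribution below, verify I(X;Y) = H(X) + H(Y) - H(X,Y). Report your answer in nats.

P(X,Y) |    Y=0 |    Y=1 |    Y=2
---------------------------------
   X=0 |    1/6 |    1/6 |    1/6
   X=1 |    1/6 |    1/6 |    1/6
I(X;Y) = 0.0000 nats

Mutual information has multiple equivalent forms:
- I(X;Y) = H(X) - H(X|Y)
- I(X;Y) = H(Y) - H(Y|X)
- I(X;Y) = H(X) + H(Y) - H(X,Y)

Computing all quantities:
H(X) = 0.6931, H(Y) = 1.0986, H(X,Y) = 1.7918
H(X|Y) = 0.6931, H(Y|X) = 1.0986

Verification:
H(X) - H(X|Y) = 0.6931 - 0.6931 = 0.0000
H(Y) - H(Y|X) = 1.0986 - 1.0986 = 0.0000
H(X) + H(Y) - H(X,Y) = 0.6931 + 1.0986 - 1.7918 = 0.0000

All forms give I(X;Y) = 0.0000 nats. ✓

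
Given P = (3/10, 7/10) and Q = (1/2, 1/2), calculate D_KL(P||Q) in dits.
0.0357 dits

KL divergence: D_KL(P||Q) = Σ p(x) log(p(x)/q(x))

Computing term by term:
  x=0: 3/10 × log_10[(3/10)/(1/2)] = 3/10 × -0.2218 = -0.0666
  x=1: 7/10 × log_10[(7/10)/(1/2)] = 7/10 × 0.1461 = 0.1023

D_KL(P||Q) = 0.0357 dits

Note: KL divergence is always non-negative and equals 0 iff P = Q.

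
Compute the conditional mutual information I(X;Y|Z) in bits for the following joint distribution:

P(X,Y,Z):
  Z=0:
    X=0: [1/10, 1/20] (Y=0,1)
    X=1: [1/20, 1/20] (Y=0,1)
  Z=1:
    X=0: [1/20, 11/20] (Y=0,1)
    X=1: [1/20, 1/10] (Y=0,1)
0.0438 bits

Conditional mutual information: I(X;Y|Z) = H(X|Z) + H(Y|Z) - H(X,Y|Z)

H(Z) = 0.8113
H(X,Z) = 1.5955 → H(X|Z) = 0.7842
H(Y,Z) = 1.4789 → H(Y|Z) = 0.6676
H(X,Y,Z) = 2.2192 → H(X,Y|Z) = 1.4080

I(X;Y|Z) = 0.7842 + 0.6676 - 1.4080 = 0.0438 bits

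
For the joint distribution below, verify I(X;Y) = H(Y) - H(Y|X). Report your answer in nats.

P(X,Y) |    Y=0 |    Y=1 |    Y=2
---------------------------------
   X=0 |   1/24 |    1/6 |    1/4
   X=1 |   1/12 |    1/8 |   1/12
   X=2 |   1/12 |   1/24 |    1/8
I(X;Y) = 0.0630 nats

Mutual information has multiple equivalent forms:
- I(X;Y) = H(X) - H(X|Y)
- I(X;Y) = H(Y) - H(Y|X)
- I(X;Y) = H(X) + H(Y) - H(X,Y)

Computing all quantities:
H(X) = 1.0635, H(Y) = 1.0506, H(X,Y) = 2.0511
H(X|Y) = 1.0006, H(Y|X) = 0.9876

Verification:
H(X) - H(X|Y) = 1.0635 - 1.0006 = 0.0630
H(Y) - H(Y|X) = 1.0506 - 0.9876 = 0.0630
H(X) + H(Y) - H(X,Y) = 1.0635 + 1.0506 - 2.0511 = 0.0630

All forms give I(X;Y) = 0.0630 nats. ✓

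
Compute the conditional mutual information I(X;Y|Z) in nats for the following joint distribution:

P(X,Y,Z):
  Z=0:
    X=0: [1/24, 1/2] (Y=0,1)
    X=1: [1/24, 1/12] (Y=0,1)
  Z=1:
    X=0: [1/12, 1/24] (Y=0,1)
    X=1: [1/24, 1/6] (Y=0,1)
0.0614 nats

Conditional mutual information: I(X;Y|Z) = H(X|Z) + H(Y|Z) - H(X,Y|Z)

H(Z) = 0.6365
H(X,Z) = 1.1788 → H(X|Z) = 0.5422
H(Y,Z) = 1.1082 → H(Y|Z) = 0.4717
H(X,Y,Z) = 1.5890 → H(X,Y|Z) = 0.9525

I(X;Y|Z) = 0.5422 + 0.4717 - 0.9525 = 0.0614 nats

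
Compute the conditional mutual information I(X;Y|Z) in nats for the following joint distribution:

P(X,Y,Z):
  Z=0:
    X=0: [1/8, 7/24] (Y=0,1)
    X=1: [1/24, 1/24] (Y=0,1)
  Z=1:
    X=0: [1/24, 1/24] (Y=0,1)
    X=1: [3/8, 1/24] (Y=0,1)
0.0380 nats

Conditional mutual information: I(X;Y|Z) = H(X|Z) + H(Y|Z) - H(X,Y|Z)

H(Z) = 0.6931
H(X,Z) = 1.1437 → H(X|Z) = 0.4506
H(Y,Z) = 1.2367 → H(Y|Z) = 0.5435
H(X,Y,Z) = 1.6492 → H(X,Y|Z) = 0.9561

I(X;Y|Z) = 0.4506 + 0.5435 - 0.9561 = 0.0380 nats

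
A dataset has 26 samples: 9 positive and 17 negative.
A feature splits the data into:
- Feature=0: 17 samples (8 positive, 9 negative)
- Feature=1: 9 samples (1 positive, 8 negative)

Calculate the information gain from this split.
0.1042 bits

Information Gain = H(Y) - H(Y|Feature)

Before split:
P(positive) = 9/26 = 0.3462
H(Y) = 0.9306 bits

After split:
Feature=0: H = 0.9975 bits (weight = 17/26)
Feature=1: H = 0.5033 bits (weight = 9/26)
H(Y|Feature) = (17/26)×0.9975 + (9/26)×0.5033 = 0.8264 bits

Information Gain = 0.9306 - 0.8264 = 0.1042 bits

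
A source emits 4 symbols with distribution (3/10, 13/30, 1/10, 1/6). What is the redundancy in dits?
0.0581 dits

Redundancy measures how far a source is from maximum entropy:
R = H_max - H(X)

Maximum entropy for 4 symbols: H_max = log_10(4) = 0.6021 dits
Actual entropy: H(X) = 0.5439 dits
Redundancy: R = 0.6021 - 0.5439 = 0.0581 dits

This redundancy represents potential for compression: the source could be compressed by 0.0581 dits per symbol.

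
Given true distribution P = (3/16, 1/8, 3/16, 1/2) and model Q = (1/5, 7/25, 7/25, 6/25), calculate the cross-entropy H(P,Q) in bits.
2.0387 bits

Cross-entropy: H(P,Q) = -Σ p(x) log q(x)

Alternatively: H(P,Q) = H(P) + D_KL(P||Q)
H(P) = 1.7806 bits
D_KL(P||Q) = 0.2581 bits

H(P,Q) = 1.7806 + 0.2581 = 2.0387 bits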